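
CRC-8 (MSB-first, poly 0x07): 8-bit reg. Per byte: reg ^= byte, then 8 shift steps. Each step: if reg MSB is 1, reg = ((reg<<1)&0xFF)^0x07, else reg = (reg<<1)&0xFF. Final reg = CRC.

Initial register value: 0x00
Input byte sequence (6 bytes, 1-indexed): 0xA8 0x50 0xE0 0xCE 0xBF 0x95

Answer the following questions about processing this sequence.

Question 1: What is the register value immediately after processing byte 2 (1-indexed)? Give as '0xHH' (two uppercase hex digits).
Answer: 0x07

Derivation:
After byte 1 (0xA8): reg=0x51
After byte 2 (0x50): reg=0x07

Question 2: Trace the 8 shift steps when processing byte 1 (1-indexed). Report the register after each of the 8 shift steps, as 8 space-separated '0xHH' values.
Register before byte 1: 0x00
After XOR with byte 0xA8: 0xA8

Answer: 0x57 0xAE 0x5B 0xB6 0x6B 0xD6 0xAB 0x51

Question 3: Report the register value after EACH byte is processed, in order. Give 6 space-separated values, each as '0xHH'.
0x51 0x07 0xBB 0x4C 0xD7 0xC9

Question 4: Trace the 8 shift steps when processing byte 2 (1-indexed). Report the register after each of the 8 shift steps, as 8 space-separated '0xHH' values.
Answer: 0x02 0x04 0x08 0x10 0x20 0x40 0x80 0x07

Derivation:
After byte 1 (0xA8): reg=0x51
Register before byte 2: 0x51
After XOR with byte 0x50: 0x01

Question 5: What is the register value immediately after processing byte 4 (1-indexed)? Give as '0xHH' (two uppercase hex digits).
After byte 1 (0xA8): reg=0x51
After byte 2 (0x50): reg=0x07
After byte 3 (0xE0): reg=0xBB
After byte 4 (0xCE): reg=0x4C

Answer: 0x4C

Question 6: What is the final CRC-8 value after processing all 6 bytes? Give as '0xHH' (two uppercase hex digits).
Answer: 0xC9

Derivation:
After byte 1 (0xA8): reg=0x51
After byte 2 (0x50): reg=0x07
After byte 3 (0xE0): reg=0xBB
After byte 4 (0xCE): reg=0x4C
After byte 5 (0xBF): reg=0xD7
After byte 6 (0x95): reg=0xC9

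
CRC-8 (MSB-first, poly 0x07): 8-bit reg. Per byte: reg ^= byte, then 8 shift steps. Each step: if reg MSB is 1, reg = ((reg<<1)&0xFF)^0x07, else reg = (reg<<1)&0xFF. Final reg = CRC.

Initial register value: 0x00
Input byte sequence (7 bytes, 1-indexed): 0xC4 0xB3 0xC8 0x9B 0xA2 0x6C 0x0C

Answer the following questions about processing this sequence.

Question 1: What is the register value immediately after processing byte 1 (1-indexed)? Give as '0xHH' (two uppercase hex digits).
After byte 1 (0xC4): reg=0x52

Answer: 0x52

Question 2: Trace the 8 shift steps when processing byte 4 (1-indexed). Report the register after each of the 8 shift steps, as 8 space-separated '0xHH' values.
After byte 1 (0xC4): reg=0x52
After byte 2 (0xB3): reg=0xA9
After byte 3 (0xC8): reg=0x20
Register before byte 4: 0x20
After XOR with byte 0x9B: 0xBB

Answer: 0x71 0xE2 0xC3 0x81 0x05 0x0A 0x14 0x28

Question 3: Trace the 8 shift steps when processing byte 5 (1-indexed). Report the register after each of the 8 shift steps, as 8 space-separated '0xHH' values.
Answer: 0x13 0x26 0x4C 0x98 0x37 0x6E 0xDC 0xBF

Derivation:
After byte 1 (0xC4): reg=0x52
After byte 2 (0xB3): reg=0xA9
After byte 3 (0xC8): reg=0x20
After byte 4 (0x9B): reg=0x28
Register before byte 5: 0x28
After XOR with byte 0xA2: 0x8A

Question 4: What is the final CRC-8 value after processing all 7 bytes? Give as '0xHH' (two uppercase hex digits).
After byte 1 (0xC4): reg=0x52
After byte 2 (0xB3): reg=0xA9
After byte 3 (0xC8): reg=0x20
After byte 4 (0x9B): reg=0x28
After byte 5 (0xA2): reg=0xBF
After byte 6 (0x6C): reg=0x37
After byte 7 (0x0C): reg=0xA1

Answer: 0xA1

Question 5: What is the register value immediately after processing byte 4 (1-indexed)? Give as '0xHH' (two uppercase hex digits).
Answer: 0x28

Derivation:
After byte 1 (0xC4): reg=0x52
After byte 2 (0xB3): reg=0xA9
After byte 3 (0xC8): reg=0x20
After byte 4 (0x9B): reg=0x28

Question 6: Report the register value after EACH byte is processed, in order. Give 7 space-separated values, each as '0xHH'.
0x52 0xA9 0x20 0x28 0xBF 0x37 0xA1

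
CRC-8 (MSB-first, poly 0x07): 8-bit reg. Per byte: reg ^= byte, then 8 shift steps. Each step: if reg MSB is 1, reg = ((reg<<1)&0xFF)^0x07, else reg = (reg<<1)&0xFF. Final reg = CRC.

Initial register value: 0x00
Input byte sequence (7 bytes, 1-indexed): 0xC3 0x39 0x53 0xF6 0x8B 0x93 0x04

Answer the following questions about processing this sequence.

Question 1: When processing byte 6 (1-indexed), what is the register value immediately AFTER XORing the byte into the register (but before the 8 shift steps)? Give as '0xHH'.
Answer: 0x2E

Derivation:
Register before byte 6: 0xBD
Byte 6: 0x93
0xBD XOR 0x93 = 0x2E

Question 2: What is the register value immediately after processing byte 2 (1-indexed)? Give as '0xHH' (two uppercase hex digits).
Answer: 0x7D

Derivation:
After byte 1 (0xC3): reg=0x47
After byte 2 (0x39): reg=0x7D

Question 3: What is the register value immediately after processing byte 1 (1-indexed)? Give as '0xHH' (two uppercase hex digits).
After byte 1 (0xC3): reg=0x47

Answer: 0x47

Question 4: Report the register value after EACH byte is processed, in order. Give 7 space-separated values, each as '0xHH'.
0x47 0x7D 0xCA 0xB4 0xBD 0xCA 0x64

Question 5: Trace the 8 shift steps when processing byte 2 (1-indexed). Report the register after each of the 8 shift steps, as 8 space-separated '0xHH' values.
Answer: 0xFC 0xFF 0xF9 0xF5 0xED 0xDD 0xBD 0x7D

Derivation:
After byte 1 (0xC3): reg=0x47
Register before byte 2: 0x47
After XOR with byte 0x39: 0x7E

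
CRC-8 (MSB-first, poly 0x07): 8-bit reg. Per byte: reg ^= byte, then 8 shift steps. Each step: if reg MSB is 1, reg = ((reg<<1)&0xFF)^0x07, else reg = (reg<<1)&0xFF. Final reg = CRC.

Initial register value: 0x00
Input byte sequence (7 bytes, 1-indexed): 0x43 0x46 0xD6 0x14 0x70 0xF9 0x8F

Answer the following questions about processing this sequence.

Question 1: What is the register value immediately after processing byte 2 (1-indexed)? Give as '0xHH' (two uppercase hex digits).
Answer: 0xB1

Derivation:
After byte 1 (0x43): reg=0xCE
After byte 2 (0x46): reg=0xB1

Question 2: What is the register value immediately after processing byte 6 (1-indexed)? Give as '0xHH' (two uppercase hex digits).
After byte 1 (0x43): reg=0xCE
After byte 2 (0x46): reg=0xB1
After byte 3 (0xD6): reg=0x32
After byte 4 (0x14): reg=0xF2
After byte 5 (0x70): reg=0x87
After byte 6 (0xF9): reg=0x7D

Answer: 0x7D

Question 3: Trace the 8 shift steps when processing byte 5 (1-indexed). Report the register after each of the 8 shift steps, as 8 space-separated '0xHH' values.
After byte 1 (0x43): reg=0xCE
After byte 2 (0x46): reg=0xB1
After byte 3 (0xD6): reg=0x32
After byte 4 (0x14): reg=0xF2
Register before byte 5: 0xF2
After XOR with byte 0x70: 0x82

Answer: 0x03 0x06 0x0C 0x18 0x30 0x60 0xC0 0x87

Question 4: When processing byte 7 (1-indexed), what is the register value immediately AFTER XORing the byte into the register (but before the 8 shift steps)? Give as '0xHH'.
Answer: 0xF2

Derivation:
Register before byte 7: 0x7D
Byte 7: 0x8F
0x7D XOR 0x8F = 0xF2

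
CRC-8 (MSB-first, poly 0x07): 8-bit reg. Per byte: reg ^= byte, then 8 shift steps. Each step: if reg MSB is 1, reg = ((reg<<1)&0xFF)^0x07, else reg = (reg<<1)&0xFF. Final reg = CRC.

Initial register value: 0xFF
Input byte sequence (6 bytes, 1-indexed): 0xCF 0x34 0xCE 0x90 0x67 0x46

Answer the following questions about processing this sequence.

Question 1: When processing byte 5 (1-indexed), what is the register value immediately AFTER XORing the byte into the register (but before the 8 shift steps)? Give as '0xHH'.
Answer: 0x46

Derivation:
Register before byte 5: 0x21
Byte 5: 0x67
0x21 XOR 0x67 = 0x46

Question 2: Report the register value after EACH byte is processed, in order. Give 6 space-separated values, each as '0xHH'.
0x90 0x75 0x28 0x21 0xD5 0xF0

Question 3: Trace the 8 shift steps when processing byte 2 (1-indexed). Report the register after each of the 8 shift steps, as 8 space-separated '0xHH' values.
Answer: 0x4F 0x9E 0x3B 0x76 0xEC 0xDF 0xB9 0x75

Derivation:
After byte 1 (0xCF): reg=0x90
Register before byte 2: 0x90
After XOR with byte 0x34: 0xA4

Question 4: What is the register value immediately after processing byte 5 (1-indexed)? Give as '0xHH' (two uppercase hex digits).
Answer: 0xD5

Derivation:
After byte 1 (0xCF): reg=0x90
After byte 2 (0x34): reg=0x75
After byte 3 (0xCE): reg=0x28
After byte 4 (0x90): reg=0x21
After byte 5 (0x67): reg=0xD5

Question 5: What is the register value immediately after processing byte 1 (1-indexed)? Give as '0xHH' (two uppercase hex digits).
Answer: 0x90

Derivation:
After byte 1 (0xCF): reg=0x90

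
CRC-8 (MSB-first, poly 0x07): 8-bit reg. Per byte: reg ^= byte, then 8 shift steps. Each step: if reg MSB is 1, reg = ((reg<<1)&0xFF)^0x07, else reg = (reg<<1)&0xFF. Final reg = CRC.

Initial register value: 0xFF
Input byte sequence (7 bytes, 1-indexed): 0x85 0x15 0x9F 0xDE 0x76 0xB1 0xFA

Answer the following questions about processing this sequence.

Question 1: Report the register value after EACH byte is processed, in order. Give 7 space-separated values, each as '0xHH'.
0x61 0x4B 0x22 0xFA 0xAD 0x54 0x43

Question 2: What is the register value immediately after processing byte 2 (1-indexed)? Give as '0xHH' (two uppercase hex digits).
Answer: 0x4B

Derivation:
After byte 1 (0x85): reg=0x61
After byte 2 (0x15): reg=0x4B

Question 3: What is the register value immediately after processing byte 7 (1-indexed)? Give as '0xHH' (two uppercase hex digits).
After byte 1 (0x85): reg=0x61
After byte 2 (0x15): reg=0x4B
After byte 3 (0x9F): reg=0x22
After byte 4 (0xDE): reg=0xFA
After byte 5 (0x76): reg=0xAD
After byte 6 (0xB1): reg=0x54
After byte 7 (0xFA): reg=0x43

Answer: 0x43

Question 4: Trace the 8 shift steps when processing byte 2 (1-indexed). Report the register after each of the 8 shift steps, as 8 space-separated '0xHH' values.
Answer: 0xE8 0xD7 0xA9 0x55 0xAA 0x53 0xA6 0x4B

Derivation:
After byte 1 (0x85): reg=0x61
Register before byte 2: 0x61
After XOR with byte 0x15: 0x74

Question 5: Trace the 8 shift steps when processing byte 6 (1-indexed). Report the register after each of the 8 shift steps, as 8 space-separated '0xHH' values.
Answer: 0x38 0x70 0xE0 0xC7 0x89 0x15 0x2A 0x54

Derivation:
After byte 1 (0x85): reg=0x61
After byte 2 (0x15): reg=0x4B
After byte 3 (0x9F): reg=0x22
After byte 4 (0xDE): reg=0xFA
After byte 5 (0x76): reg=0xAD
Register before byte 6: 0xAD
After XOR with byte 0xB1: 0x1C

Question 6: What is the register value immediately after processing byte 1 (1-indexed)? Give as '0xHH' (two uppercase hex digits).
Answer: 0x61

Derivation:
After byte 1 (0x85): reg=0x61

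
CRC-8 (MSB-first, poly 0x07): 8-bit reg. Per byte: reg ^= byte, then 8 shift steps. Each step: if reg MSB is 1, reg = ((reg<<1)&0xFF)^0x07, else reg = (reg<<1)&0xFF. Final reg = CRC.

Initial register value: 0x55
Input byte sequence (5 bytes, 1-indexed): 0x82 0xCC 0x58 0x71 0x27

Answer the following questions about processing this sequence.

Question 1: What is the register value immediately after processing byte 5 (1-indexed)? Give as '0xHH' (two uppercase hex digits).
After byte 1 (0x82): reg=0x2B
After byte 2 (0xCC): reg=0xBB
After byte 3 (0x58): reg=0xA7
After byte 4 (0x71): reg=0x2C
After byte 5 (0x27): reg=0x31

Answer: 0x31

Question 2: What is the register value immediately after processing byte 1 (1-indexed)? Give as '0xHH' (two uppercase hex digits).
After byte 1 (0x82): reg=0x2B

Answer: 0x2B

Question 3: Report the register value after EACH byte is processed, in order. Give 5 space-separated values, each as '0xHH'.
0x2B 0xBB 0xA7 0x2C 0x31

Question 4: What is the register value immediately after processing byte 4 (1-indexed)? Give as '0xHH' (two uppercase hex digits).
After byte 1 (0x82): reg=0x2B
After byte 2 (0xCC): reg=0xBB
After byte 3 (0x58): reg=0xA7
After byte 4 (0x71): reg=0x2C

Answer: 0x2C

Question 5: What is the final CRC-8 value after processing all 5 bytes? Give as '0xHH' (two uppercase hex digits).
Answer: 0x31

Derivation:
After byte 1 (0x82): reg=0x2B
After byte 2 (0xCC): reg=0xBB
After byte 3 (0x58): reg=0xA7
After byte 4 (0x71): reg=0x2C
After byte 5 (0x27): reg=0x31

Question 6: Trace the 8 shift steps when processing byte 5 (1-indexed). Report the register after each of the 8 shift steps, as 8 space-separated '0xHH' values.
Answer: 0x16 0x2C 0x58 0xB0 0x67 0xCE 0x9B 0x31

Derivation:
After byte 1 (0x82): reg=0x2B
After byte 2 (0xCC): reg=0xBB
After byte 3 (0x58): reg=0xA7
After byte 4 (0x71): reg=0x2C
Register before byte 5: 0x2C
After XOR with byte 0x27: 0x0B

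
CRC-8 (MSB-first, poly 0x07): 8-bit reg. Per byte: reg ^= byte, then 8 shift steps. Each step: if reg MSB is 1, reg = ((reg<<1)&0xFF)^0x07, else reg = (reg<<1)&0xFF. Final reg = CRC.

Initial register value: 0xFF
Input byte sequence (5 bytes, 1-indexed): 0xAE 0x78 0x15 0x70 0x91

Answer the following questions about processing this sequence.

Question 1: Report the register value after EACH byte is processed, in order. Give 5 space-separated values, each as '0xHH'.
0xB0 0x76 0x2E 0x9D 0x24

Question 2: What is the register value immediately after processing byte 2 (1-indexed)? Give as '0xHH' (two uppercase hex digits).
After byte 1 (0xAE): reg=0xB0
After byte 2 (0x78): reg=0x76

Answer: 0x76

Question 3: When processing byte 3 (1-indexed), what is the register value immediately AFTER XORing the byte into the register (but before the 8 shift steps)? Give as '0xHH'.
Answer: 0x63

Derivation:
Register before byte 3: 0x76
Byte 3: 0x15
0x76 XOR 0x15 = 0x63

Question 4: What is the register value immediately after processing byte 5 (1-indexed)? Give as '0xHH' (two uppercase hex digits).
Answer: 0x24

Derivation:
After byte 1 (0xAE): reg=0xB0
After byte 2 (0x78): reg=0x76
After byte 3 (0x15): reg=0x2E
After byte 4 (0x70): reg=0x9D
After byte 5 (0x91): reg=0x24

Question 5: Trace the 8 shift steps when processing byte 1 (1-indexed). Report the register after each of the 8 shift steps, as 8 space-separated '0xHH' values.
Register before byte 1: 0xFF
After XOR with byte 0xAE: 0x51

Answer: 0xA2 0x43 0x86 0x0B 0x16 0x2C 0x58 0xB0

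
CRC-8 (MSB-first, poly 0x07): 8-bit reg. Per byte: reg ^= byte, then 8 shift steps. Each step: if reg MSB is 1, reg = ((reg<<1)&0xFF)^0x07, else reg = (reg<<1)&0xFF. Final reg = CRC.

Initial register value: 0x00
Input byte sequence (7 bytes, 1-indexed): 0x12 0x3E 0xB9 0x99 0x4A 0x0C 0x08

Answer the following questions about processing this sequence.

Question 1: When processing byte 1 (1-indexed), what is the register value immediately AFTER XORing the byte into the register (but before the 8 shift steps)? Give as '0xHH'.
Register before byte 1: 0x00
Byte 1: 0x12
0x00 XOR 0x12 = 0x12

Answer: 0x12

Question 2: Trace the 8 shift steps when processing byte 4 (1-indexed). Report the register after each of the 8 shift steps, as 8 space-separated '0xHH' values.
Answer: 0xCF 0x99 0x35 0x6A 0xD4 0xAF 0x59 0xB2

Derivation:
After byte 1 (0x12): reg=0x7E
After byte 2 (0x3E): reg=0xC7
After byte 3 (0xB9): reg=0x7D
Register before byte 4: 0x7D
After XOR with byte 0x99: 0xE4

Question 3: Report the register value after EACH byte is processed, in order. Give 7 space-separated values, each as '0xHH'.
0x7E 0xC7 0x7D 0xB2 0xE6 0x98 0xF9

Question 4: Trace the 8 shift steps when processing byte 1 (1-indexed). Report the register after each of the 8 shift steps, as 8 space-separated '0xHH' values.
Register before byte 1: 0x00
After XOR with byte 0x12: 0x12

Answer: 0x24 0x48 0x90 0x27 0x4E 0x9C 0x3F 0x7E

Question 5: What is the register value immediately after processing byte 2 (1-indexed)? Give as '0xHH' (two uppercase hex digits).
After byte 1 (0x12): reg=0x7E
After byte 2 (0x3E): reg=0xC7

Answer: 0xC7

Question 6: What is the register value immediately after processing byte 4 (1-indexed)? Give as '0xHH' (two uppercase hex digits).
Answer: 0xB2

Derivation:
After byte 1 (0x12): reg=0x7E
After byte 2 (0x3E): reg=0xC7
After byte 3 (0xB9): reg=0x7D
After byte 4 (0x99): reg=0xB2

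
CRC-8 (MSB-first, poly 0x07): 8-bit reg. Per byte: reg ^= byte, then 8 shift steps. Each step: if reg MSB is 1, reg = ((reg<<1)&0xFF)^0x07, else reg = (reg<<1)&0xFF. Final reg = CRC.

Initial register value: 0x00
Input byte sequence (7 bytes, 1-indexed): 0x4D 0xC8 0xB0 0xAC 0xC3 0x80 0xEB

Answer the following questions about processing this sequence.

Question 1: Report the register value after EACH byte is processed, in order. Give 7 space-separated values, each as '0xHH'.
0xE4 0xC4 0x4B 0xBB 0x6F 0x83 0x1F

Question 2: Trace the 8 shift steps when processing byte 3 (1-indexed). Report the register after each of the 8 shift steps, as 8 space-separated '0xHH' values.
After byte 1 (0x4D): reg=0xE4
After byte 2 (0xC8): reg=0xC4
Register before byte 3: 0xC4
After XOR with byte 0xB0: 0x74

Answer: 0xE8 0xD7 0xA9 0x55 0xAA 0x53 0xA6 0x4B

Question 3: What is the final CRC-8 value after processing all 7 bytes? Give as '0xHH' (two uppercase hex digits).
After byte 1 (0x4D): reg=0xE4
After byte 2 (0xC8): reg=0xC4
After byte 3 (0xB0): reg=0x4B
After byte 4 (0xAC): reg=0xBB
After byte 5 (0xC3): reg=0x6F
After byte 6 (0x80): reg=0x83
After byte 7 (0xEB): reg=0x1F

Answer: 0x1F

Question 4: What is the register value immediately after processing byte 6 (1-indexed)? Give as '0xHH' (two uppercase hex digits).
Answer: 0x83

Derivation:
After byte 1 (0x4D): reg=0xE4
After byte 2 (0xC8): reg=0xC4
After byte 3 (0xB0): reg=0x4B
After byte 4 (0xAC): reg=0xBB
After byte 5 (0xC3): reg=0x6F
After byte 6 (0x80): reg=0x83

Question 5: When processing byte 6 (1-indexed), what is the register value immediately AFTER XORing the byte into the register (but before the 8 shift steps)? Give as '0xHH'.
Register before byte 6: 0x6F
Byte 6: 0x80
0x6F XOR 0x80 = 0xEF

Answer: 0xEF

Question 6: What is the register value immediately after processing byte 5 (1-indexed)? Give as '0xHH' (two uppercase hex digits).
After byte 1 (0x4D): reg=0xE4
After byte 2 (0xC8): reg=0xC4
After byte 3 (0xB0): reg=0x4B
After byte 4 (0xAC): reg=0xBB
After byte 5 (0xC3): reg=0x6F

Answer: 0x6F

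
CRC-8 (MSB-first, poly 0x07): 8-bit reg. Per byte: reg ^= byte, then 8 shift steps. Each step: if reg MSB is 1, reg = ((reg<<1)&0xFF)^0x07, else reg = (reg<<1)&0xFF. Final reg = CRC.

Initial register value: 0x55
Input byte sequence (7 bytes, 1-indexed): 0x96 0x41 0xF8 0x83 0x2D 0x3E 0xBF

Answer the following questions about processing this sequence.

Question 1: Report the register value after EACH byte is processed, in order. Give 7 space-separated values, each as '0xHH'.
0x47 0x12 0x98 0x41 0x03 0xB3 0x24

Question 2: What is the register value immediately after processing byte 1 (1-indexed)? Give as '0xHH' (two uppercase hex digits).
Answer: 0x47

Derivation:
After byte 1 (0x96): reg=0x47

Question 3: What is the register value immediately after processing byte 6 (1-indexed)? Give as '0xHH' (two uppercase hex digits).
Answer: 0xB3

Derivation:
After byte 1 (0x96): reg=0x47
After byte 2 (0x41): reg=0x12
After byte 3 (0xF8): reg=0x98
After byte 4 (0x83): reg=0x41
After byte 5 (0x2D): reg=0x03
After byte 6 (0x3E): reg=0xB3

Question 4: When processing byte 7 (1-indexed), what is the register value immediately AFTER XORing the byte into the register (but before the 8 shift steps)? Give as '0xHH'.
Answer: 0x0C

Derivation:
Register before byte 7: 0xB3
Byte 7: 0xBF
0xB3 XOR 0xBF = 0x0C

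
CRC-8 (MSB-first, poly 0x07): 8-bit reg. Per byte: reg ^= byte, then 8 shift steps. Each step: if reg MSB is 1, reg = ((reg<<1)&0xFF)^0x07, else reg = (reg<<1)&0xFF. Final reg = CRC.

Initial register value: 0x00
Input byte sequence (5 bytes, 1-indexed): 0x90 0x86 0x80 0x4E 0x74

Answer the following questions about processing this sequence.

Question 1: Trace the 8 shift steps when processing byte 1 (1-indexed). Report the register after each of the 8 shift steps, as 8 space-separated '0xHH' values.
Answer: 0x27 0x4E 0x9C 0x3F 0x7E 0xFC 0xFF 0xF9

Derivation:
Register before byte 1: 0x00
After XOR with byte 0x90: 0x90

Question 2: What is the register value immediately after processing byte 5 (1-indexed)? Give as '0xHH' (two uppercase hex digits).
After byte 1 (0x90): reg=0xF9
After byte 2 (0x86): reg=0x7A
After byte 3 (0x80): reg=0xE8
After byte 4 (0x4E): reg=0x7B
After byte 5 (0x74): reg=0x2D

Answer: 0x2D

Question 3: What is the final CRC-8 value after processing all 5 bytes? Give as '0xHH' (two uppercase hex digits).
After byte 1 (0x90): reg=0xF9
After byte 2 (0x86): reg=0x7A
After byte 3 (0x80): reg=0xE8
After byte 4 (0x4E): reg=0x7B
After byte 5 (0x74): reg=0x2D

Answer: 0x2D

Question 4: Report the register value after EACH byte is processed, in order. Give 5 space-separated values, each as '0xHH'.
0xF9 0x7A 0xE8 0x7B 0x2D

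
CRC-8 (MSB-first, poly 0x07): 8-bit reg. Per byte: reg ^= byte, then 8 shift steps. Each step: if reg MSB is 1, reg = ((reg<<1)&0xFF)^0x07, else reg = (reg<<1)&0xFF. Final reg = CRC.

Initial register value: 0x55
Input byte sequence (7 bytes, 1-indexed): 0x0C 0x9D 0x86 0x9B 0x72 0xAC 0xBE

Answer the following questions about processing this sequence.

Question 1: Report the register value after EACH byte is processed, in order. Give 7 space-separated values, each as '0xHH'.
0x88 0x6B 0x8D 0x62 0x70 0x1A 0x75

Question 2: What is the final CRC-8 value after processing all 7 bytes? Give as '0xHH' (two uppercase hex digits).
After byte 1 (0x0C): reg=0x88
After byte 2 (0x9D): reg=0x6B
After byte 3 (0x86): reg=0x8D
After byte 4 (0x9B): reg=0x62
After byte 5 (0x72): reg=0x70
After byte 6 (0xAC): reg=0x1A
After byte 7 (0xBE): reg=0x75

Answer: 0x75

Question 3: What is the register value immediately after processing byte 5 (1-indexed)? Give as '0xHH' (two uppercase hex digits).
After byte 1 (0x0C): reg=0x88
After byte 2 (0x9D): reg=0x6B
After byte 3 (0x86): reg=0x8D
After byte 4 (0x9B): reg=0x62
After byte 5 (0x72): reg=0x70

Answer: 0x70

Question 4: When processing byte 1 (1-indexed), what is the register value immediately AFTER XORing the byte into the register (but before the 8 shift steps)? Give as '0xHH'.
Register before byte 1: 0x55
Byte 1: 0x0C
0x55 XOR 0x0C = 0x59

Answer: 0x59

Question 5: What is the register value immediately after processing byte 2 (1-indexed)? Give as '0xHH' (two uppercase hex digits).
After byte 1 (0x0C): reg=0x88
After byte 2 (0x9D): reg=0x6B

Answer: 0x6B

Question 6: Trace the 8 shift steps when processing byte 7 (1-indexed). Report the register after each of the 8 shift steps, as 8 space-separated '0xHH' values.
Answer: 0x4F 0x9E 0x3B 0x76 0xEC 0xDF 0xB9 0x75

Derivation:
After byte 1 (0x0C): reg=0x88
After byte 2 (0x9D): reg=0x6B
After byte 3 (0x86): reg=0x8D
After byte 4 (0x9B): reg=0x62
After byte 5 (0x72): reg=0x70
After byte 6 (0xAC): reg=0x1A
Register before byte 7: 0x1A
After XOR with byte 0xBE: 0xA4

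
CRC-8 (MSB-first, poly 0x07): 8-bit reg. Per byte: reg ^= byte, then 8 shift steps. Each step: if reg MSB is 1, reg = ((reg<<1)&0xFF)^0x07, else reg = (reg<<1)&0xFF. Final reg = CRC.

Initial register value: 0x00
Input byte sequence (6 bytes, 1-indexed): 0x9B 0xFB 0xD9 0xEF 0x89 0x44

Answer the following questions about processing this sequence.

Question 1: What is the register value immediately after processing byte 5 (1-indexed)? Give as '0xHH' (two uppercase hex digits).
After byte 1 (0x9B): reg=0xC8
After byte 2 (0xFB): reg=0x99
After byte 3 (0xD9): reg=0xC7
After byte 4 (0xEF): reg=0xD8
After byte 5 (0x89): reg=0xB0

Answer: 0xB0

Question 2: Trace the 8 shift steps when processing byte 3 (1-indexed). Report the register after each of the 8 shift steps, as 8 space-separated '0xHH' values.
Answer: 0x80 0x07 0x0E 0x1C 0x38 0x70 0xE0 0xC7

Derivation:
After byte 1 (0x9B): reg=0xC8
After byte 2 (0xFB): reg=0x99
Register before byte 3: 0x99
After XOR with byte 0xD9: 0x40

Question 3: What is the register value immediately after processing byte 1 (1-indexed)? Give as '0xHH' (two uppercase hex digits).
Answer: 0xC8

Derivation:
After byte 1 (0x9B): reg=0xC8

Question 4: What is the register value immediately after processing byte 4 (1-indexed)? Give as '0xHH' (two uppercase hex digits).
After byte 1 (0x9B): reg=0xC8
After byte 2 (0xFB): reg=0x99
After byte 3 (0xD9): reg=0xC7
After byte 4 (0xEF): reg=0xD8

Answer: 0xD8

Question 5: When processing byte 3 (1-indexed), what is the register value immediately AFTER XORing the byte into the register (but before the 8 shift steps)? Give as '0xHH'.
Answer: 0x40

Derivation:
Register before byte 3: 0x99
Byte 3: 0xD9
0x99 XOR 0xD9 = 0x40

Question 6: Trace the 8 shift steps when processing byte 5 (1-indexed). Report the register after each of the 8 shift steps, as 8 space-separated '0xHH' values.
After byte 1 (0x9B): reg=0xC8
After byte 2 (0xFB): reg=0x99
After byte 3 (0xD9): reg=0xC7
After byte 4 (0xEF): reg=0xD8
Register before byte 5: 0xD8
After XOR with byte 0x89: 0x51

Answer: 0xA2 0x43 0x86 0x0B 0x16 0x2C 0x58 0xB0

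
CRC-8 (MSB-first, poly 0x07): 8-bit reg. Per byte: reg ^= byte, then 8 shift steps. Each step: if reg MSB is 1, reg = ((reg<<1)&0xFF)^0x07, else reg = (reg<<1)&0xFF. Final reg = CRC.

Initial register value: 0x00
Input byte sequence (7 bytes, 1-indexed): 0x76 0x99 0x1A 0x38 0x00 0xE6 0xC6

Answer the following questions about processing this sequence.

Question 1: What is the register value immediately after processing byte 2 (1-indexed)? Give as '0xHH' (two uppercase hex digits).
Answer: 0x1A

Derivation:
After byte 1 (0x76): reg=0x45
After byte 2 (0x99): reg=0x1A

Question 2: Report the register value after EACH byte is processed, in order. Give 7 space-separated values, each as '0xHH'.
0x45 0x1A 0x00 0xA8 0x51 0x0C 0x78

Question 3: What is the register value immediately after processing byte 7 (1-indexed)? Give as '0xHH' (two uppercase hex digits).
Answer: 0x78

Derivation:
After byte 1 (0x76): reg=0x45
After byte 2 (0x99): reg=0x1A
After byte 3 (0x1A): reg=0x00
After byte 4 (0x38): reg=0xA8
After byte 5 (0x00): reg=0x51
After byte 6 (0xE6): reg=0x0C
After byte 7 (0xC6): reg=0x78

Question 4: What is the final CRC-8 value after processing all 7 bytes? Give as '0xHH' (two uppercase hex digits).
Answer: 0x78

Derivation:
After byte 1 (0x76): reg=0x45
After byte 2 (0x99): reg=0x1A
After byte 3 (0x1A): reg=0x00
After byte 4 (0x38): reg=0xA8
After byte 5 (0x00): reg=0x51
After byte 6 (0xE6): reg=0x0C
After byte 7 (0xC6): reg=0x78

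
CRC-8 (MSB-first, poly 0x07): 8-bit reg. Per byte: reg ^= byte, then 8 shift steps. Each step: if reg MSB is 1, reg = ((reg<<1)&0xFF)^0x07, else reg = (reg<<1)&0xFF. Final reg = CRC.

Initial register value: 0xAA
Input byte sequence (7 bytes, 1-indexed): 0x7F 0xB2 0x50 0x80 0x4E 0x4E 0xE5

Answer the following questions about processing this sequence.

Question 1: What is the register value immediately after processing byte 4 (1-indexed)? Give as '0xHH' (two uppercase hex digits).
After byte 1 (0x7F): reg=0x25
After byte 2 (0xB2): reg=0xEC
After byte 3 (0x50): reg=0x3D
After byte 4 (0x80): reg=0x3A

Answer: 0x3A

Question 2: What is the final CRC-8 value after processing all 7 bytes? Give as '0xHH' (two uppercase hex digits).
Answer: 0xF4

Derivation:
After byte 1 (0x7F): reg=0x25
After byte 2 (0xB2): reg=0xEC
After byte 3 (0x50): reg=0x3D
After byte 4 (0x80): reg=0x3A
After byte 5 (0x4E): reg=0x4B
After byte 6 (0x4E): reg=0x1B
After byte 7 (0xE5): reg=0xF4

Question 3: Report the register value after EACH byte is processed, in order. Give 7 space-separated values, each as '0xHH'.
0x25 0xEC 0x3D 0x3A 0x4B 0x1B 0xF4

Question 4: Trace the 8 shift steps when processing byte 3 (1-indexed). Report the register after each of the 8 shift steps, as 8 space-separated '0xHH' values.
After byte 1 (0x7F): reg=0x25
After byte 2 (0xB2): reg=0xEC
Register before byte 3: 0xEC
After XOR with byte 0x50: 0xBC

Answer: 0x7F 0xFE 0xFB 0xF1 0xE5 0xCD 0x9D 0x3D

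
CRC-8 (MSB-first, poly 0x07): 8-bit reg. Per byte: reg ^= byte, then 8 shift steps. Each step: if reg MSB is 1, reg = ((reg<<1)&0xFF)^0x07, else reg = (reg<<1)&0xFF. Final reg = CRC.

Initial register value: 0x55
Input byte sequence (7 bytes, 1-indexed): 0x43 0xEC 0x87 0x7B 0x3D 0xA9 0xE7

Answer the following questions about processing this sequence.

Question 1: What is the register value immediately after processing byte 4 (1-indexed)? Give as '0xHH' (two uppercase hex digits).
Answer: 0x9C

Derivation:
After byte 1 (0x43): reg=0x62
After byte 2 (0xEC): reg=0xA3
After byte 3 (0x87): reg=0xFC
After byte 4 (0x7B): reg=0x9C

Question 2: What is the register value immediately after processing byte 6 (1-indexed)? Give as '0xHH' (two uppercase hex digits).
Answer: 0x5B

Derivation:
After byte 1 (0x43): reg=0x62
After byte 2 (0xEC): reg=0xA3
After byte 3 (0x87): reg=0xFC
After byte 4 (0x7B): reg=0x9C
After byte 5 (0x3D): reg=0x6E
After byte 6 (0xA9): reg=0x5B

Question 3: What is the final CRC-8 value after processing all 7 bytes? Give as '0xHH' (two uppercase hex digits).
After byte 1 (0x43): reg=0x62
After byte 2 (0xEC): reg=0xA3
After byte 3 (0x87): reg=0xFC
After byte 4 (0x7B): reg=0x9C
After byte 5 (0x3D): reg=0x6E
After byte 6 (0xA9): reg=0x5B
After byte 7 (0xE7): reg=0x3D

Answer: 0x3D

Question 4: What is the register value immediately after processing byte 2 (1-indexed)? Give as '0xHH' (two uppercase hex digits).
Answer: 0xA3

Derivation:
After byte 1 (0x43): reg=0x62
After byte 2 (0xEC): reg=0xA3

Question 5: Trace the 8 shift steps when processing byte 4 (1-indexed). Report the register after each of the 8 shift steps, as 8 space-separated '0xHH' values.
After byte 1 (0x43): reg=0x62
After byte 2 (0xEC): reg=0xA3
After byte 3 (0x87): reg=0xFC
Register before byte 4: 0xFC
After XOR with byte 0x7B: 0x87

Answer: 0x09 0x12 0x24 0x48 0x90 0x27 0x4E 0x9C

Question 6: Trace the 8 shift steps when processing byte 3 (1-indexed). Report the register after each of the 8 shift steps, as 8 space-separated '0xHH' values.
After byte 1 (0x43): reg=0x62
After byte 2 (0xEC): reg=0xA3
Register before byte 3: 0xA3
After XOR with byte 0x87: 0x24

Answer: 0x48 0x90 0x27 0x4E 0x9C 0x3F 0x7E 0xFC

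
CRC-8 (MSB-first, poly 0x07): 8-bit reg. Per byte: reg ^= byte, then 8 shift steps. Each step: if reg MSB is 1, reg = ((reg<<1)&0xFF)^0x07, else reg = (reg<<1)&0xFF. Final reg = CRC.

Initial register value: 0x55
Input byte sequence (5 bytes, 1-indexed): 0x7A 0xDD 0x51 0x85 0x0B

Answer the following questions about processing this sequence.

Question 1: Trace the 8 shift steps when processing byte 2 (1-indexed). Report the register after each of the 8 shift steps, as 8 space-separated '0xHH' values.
After byte 1 (0x7A): reg=0xCD
Register before byte 2: 0xCD
After XOR with byte 0xDD: 0x10

Answer: 0x20 0x40 0x80 0x07 0x0E 0x1C 0x38 0x70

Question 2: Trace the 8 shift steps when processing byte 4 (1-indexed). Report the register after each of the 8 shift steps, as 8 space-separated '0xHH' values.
Answer: 0xC4 0x8F 0x19 0x32 0x64 0xC8 0x97 0x29

Derivation:
After byte 1 (0x7A): reg=0xCD
After byte 2 (0xDD): reg=0x70
After byte 3 (0x51): reg=0xE7
Register before byte 4: 0xE7
After XOR with byte 0x85: 0x62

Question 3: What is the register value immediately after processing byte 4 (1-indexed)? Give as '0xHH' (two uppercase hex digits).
Answer: 0x29

Derivation:
After byte 1 (0x7A): reg=0xCD
After byte 2 (0xDD): reg=0x70
After byte 3 (0x51): reg=0xE7
After byte 4 (0x85): reg=0x29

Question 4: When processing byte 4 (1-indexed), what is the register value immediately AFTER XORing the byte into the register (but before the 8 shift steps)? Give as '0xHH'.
Register before byte 4: 0xE7
Byte 4: 0x85
0xE7 XOR 0x85 = 0x62

Answer: 0x62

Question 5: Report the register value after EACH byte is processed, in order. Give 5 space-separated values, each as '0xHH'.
0xCD 0x70 0xE7 0x29 0xEE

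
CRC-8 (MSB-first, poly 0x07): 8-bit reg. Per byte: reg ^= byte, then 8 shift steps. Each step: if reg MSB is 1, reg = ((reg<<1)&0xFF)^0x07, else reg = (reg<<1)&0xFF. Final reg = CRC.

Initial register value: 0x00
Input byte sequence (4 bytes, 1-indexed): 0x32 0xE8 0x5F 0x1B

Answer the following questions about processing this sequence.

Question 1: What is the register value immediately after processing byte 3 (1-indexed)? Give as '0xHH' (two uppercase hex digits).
Answer: 0x46

Derivation:
After byte 1 (0x32): reg=0x9E
After byte 2 (0xE8): reg=0x45
After byte 3 (0x5F): reg=0x46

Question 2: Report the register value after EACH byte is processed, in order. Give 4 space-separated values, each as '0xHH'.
0x9E 0x45 0x46 0x94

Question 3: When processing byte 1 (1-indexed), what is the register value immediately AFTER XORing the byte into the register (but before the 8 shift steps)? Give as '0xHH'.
Answer: 0x32

Derivation:
Register before byte 1: 0x00
Byte 1: 0x32
0x00 XOR 0x32 = 0x32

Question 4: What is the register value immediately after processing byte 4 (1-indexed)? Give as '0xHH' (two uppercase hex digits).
Answer: 0x94

Derivation:
After byte 1 (0x32): reg=0x9E
After byte 2 (0xE8): reg=0x45
After byte 3 (0x5F): reg=0x46
After byte 4 (0x1B): reg=0x94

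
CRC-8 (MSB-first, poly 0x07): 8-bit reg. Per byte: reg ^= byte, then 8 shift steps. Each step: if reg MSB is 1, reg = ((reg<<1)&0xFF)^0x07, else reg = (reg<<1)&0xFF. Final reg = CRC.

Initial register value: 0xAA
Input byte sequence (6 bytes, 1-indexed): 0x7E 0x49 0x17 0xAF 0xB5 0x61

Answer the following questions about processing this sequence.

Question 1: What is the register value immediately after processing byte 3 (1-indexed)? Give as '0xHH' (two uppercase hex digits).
After byte 1 (0x7E): reg=0x22
After byte 2 (0x49): reg=0x16
After byte 3 (0x17): reg=0x07

Answer: 0x07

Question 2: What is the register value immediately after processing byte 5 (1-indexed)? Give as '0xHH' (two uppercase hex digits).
After byte 1 (0x7E): reg=0x22
After byte 2 (0x49): reg=0x16
After byte 3 (0x17): reg=0x07
After byte 4 (0xAF): reg=0x51
After byte 5 (0xB5): reg=0xB2

Answer: 0xB2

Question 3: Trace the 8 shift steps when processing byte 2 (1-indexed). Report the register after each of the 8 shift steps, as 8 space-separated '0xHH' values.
Answer: 0xD6 0xAB 0x51 0xA2 0x43 0x86 0x0B 0x16

Derivation:
After byte 1 (0x7E): reg=0x22
Register before byte 2: 0x22
After XOR with byte 0x49: 0x6B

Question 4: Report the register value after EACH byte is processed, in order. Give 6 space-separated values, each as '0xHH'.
0x22 0x16 0x07 0x51 0xB2 0x37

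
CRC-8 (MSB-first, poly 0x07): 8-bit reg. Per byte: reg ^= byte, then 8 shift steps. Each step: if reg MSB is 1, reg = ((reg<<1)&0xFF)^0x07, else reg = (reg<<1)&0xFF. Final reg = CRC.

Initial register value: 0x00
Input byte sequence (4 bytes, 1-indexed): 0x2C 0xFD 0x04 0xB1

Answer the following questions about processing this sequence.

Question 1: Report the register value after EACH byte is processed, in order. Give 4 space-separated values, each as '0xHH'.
0xC4 0xAF 0x58 0x91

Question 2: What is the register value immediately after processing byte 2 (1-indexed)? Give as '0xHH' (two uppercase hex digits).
Answer: 0xAF

Derivation:
After byte 1 (0x2C): reg=0xC4
After byte 2 (0xFD): reg=0xAF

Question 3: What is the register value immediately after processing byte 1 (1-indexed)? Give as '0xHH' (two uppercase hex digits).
After byte 1 (0x2C): reg=0xC4

Answer: 0xC4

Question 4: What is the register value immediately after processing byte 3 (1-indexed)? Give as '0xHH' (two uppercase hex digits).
Answer: 0x58

Derivation:
After byte 1 (0x2C): reg=0xC4
After byte 2 (0xFD): reg=0xAF
After byte 3 (0x04): reg=0x58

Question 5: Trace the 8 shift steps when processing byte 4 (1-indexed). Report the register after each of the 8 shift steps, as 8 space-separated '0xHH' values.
Answer: 0xD5 0xAD 0x5D 0xBA 0x73 0xE6 0xCB 0x91

Derivation:
After byte 1 (0x2C): reg=0xC4
After byte 2 (0xFD): reg=0xAF
After byte 3 (0x04): reg=0x58
Register before byte 4: 0x58
After XOR with byte 0xB1: 0xE9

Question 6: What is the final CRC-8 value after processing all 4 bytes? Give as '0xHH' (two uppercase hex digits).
After byte 1 (0x2C): reg=0xC4
After byte 2 (0xFD): reg=0xAF
After byte 3 (0x04): reg=0x58
After byte 4 (0xB1): reg=0x91

Answer: 0x91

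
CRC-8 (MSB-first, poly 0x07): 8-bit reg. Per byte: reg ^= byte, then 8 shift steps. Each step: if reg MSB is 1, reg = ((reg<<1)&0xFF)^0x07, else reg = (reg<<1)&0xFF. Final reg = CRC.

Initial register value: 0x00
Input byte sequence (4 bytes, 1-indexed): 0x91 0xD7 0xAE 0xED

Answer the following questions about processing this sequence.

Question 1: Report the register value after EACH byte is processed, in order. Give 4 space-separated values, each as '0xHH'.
0xFE 0xDF 0x50 0x3A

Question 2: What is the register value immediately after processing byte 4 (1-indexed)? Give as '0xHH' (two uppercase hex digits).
Answer: 0x3A

Derivation:
After byte 1 (0x91): reg=0xFE
After byte 2 (0xD7): reg=0xDF
After byte 3 (0xAE): reg=0x50
After byte 4 (0xED): reg=0x3A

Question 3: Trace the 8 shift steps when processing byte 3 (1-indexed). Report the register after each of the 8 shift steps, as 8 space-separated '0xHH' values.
Answer: 0xE2 0xC3 0x81 0x05 0x0A 0x14 0x28 0x50

Derivation:
After byte 1 (0x91): reg=0xFE
After byte 2 (0xD7): reg=0xDF
Register before byte 3: 0xDF
After XOR with byte 0xAE: 0x71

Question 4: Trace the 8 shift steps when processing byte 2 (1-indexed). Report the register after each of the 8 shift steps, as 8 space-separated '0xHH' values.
Answer: 0x52 0xA4 0x4F 0x9E 0x3B 0x76 0xEC 0xDF

Derivation:
After byte 1 (0x91): reg=0xFE
Register before byte 2: 0xFE
After XOR with byte 0xD7: 0x29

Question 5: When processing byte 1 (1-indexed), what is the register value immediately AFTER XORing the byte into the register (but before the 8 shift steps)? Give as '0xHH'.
Register before byte 1: 0x00
Byte 1: 0x91
0x00 XOR 0x91 = 0x91

Answer: 0x91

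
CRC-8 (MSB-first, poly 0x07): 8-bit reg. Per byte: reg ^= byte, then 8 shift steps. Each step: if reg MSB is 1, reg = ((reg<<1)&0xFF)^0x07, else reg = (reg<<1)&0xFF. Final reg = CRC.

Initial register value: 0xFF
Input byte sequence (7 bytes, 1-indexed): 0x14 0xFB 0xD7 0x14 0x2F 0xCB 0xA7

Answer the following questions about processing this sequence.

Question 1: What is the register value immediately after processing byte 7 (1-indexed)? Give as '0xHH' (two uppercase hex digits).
Answer: 0x90

Derivation:
After byte 1 (0x14): reg=0x9F
After byte 2 (0xFB): reg=0x3B
After byte 3 (0xD7): reg=0x8A
After byte 4 (0x14): reg=0xD3
After byte 5 (0x2F): reg=0xFA
After byte 6 (0xCB): reg=0x97
After byte 7 (0xA7): reg=0x90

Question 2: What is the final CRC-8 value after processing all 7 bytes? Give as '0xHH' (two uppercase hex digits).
Answer: 0x90

Derivation:
After byte 1 (0x14): reg=0x9F
After byte 2 (0xFB): reg=0x3B
After byte 3 (0xD7): reg=0x8A
After byte 4 (0x14): reg=0xD3
After byte 5 (0x2F): reg=0xFA
After byte 6 (0xCB): reg=0x97
After byte 7 (0xA7): reg=0x90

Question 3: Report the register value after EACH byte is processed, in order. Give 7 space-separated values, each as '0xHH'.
0x9F 0x3B 0x8A 0xD3 0xFA 0x97 0x90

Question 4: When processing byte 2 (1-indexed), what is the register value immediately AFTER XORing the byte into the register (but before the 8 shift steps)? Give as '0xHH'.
Answer: 0x64

Derivation:
Register before byte 2: 0x9F
Byte 2: 0xFB
0x9F XOR 0xFB = 0x64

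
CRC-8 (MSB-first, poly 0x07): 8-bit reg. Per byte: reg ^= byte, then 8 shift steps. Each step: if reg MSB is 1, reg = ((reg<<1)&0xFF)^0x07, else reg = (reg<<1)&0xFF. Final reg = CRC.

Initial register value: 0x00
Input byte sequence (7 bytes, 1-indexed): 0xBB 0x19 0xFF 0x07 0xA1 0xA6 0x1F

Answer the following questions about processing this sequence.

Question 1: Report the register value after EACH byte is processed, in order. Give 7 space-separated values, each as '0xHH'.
0x28 0x97 0x1F 0x48 0x91 0x85 0xCF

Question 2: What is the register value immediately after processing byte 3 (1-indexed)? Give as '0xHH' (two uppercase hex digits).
Answer: 0x1F

Derivation:
After byte 1 (0xBB): reg=0x28
After byte 2 (0x19): reg=0x97
After byte 3 (0xFF): reg=0x1F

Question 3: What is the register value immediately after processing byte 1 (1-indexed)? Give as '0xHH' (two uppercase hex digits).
After byte 1 (0xBB): reg=0x28

Answer: 0x28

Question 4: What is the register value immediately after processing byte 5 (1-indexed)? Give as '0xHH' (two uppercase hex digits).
After byte 1 (0xBB): reg=0x28
After byte 2 (0x19): reg=0x97
After byte 3 (0xFF): reg=0x1F
After byte 4 (0x07): reg=0x48
After byte 5 (0xA1): reg=0x91

Answer: 0x91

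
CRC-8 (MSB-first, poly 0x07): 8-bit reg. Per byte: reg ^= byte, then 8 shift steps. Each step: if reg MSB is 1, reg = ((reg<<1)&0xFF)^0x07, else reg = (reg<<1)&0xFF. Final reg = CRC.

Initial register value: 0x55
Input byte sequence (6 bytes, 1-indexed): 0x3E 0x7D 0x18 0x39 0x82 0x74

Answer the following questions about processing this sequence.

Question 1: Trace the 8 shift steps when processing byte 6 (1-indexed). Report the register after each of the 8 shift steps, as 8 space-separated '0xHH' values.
Answer: 0x31 0x62 0xC4 0x8F 0x19 0x32 0x64 0xC8

Derivation:
After byte 1 (0x3E): reg=0x16
After byte 2 (0x7D): reg=0x16
After byte 3 (0x18): reg=0x2A
After byte 4 (0x39): reg=0x79
After byte 5 (0x82): reg=0xEF
Register before byte 6: 0xEF
After XOR with byte 0x74: 0x9B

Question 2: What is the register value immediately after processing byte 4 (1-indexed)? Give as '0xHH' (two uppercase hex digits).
After byte 1 (0x3E): reg=0x16
After byte 2 (0x7D): reg=0x16
After byte 3 (0x18): reg=0x2A
After byte 4 (0x39): reg=0x79

Answer: 0x79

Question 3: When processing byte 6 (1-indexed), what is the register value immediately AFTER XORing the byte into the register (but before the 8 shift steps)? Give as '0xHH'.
Register before byte 6: 0xEF
Byte 6: 0x74
0xEF XOR 0x74 = 0x9B

Answer: 0x9B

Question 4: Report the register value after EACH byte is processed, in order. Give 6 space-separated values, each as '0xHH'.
0x16 0x16 0x2A 0x79 0xEF 0xC8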